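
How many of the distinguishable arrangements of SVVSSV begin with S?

10

Fix S in the first position and arrange the remaining 5 letters.
Those 5 letters have S appearing twice and V appearing 3 times, giving (5)!/(3!·2!) = 10.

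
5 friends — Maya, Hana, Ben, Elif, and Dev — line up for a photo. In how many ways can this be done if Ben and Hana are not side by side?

72

Of the 5! = 120 arrangements, those with Ben and Hana adjacent number 2 × 4! = 48 (treat the pair as a block with 2 internal orders).
Complementary counting: 120 − 48 = 72.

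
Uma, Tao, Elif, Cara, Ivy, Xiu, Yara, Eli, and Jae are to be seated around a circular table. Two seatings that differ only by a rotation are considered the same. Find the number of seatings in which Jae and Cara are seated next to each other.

Glue Jae and Cara into a block (2 internal orders). Seating 8 units around a circle gives (7)! arrangements.
So 2 × (7)! = 2 × 5040 = 10080.

10080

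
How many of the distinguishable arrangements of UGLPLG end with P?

Fix P in the last position and arrange the remaining 5 letters.
Those 5 letters have G appearing twice and L appearing twice, giving (5)!/(2!·2!) = 30.

30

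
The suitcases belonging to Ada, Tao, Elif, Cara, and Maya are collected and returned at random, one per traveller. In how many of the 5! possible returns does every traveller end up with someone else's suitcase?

Let Aᵢ be the assignments in which traveller i gets their own suitcase. We want the size of the complement of A₁∪…∪A_5.
By inclusion–exclusion this is Σ_{j=0}^{5} (−1)^j C(5,j)·(5−j)!.
Computing: 120 − 120 + 60 − 20 + 5 − 1 = 44.

44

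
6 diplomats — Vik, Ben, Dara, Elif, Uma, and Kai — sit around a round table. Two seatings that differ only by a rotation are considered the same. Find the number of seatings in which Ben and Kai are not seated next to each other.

All circular seatings of 6 people number (5)! = 120.
Seatings with Ben beside Kai: treat them as a block with 2 internal orders, giving 2 × (4)! = 48.
Subtracting, 120 − 48 = 72.

72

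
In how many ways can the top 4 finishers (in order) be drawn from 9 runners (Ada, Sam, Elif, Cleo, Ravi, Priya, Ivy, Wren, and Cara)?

There are 9 choices for 1st place, 8 for 2nd, and so on down to 6 for position 4.
That gives 9 × 8 × 7 × 6 = 3024.

3024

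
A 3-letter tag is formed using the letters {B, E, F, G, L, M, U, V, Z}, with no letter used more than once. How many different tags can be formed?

Choose and order 3 of the 9 symbols: the first letter has 9 options, the next 8, then 7.
That product is 9 × 8 × 7 = 504.

504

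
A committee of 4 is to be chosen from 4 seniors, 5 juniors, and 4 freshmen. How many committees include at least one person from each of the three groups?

400

Unrestricted: C(13,4) = 715 ways to pick any 4 of the 13.
Subtract selections that omit an entire group: no seniors → C(9,4) = 126; no juniors → C(8,4) = 70; no freshmen → C(9,4) = 126.
Add back selections omitting two groups (i.e. drawn from a single group): C(4,4) + C(5,4) + C(4,4) = 7.
By inclusion–exclusion: 715 − 322 + 7 = 400.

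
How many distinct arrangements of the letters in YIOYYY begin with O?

5

Fix O in the first position and arrange the remaining 5 letters.
Those 5 letters have Y appearing 4 times, giving (5)!/(4!) = 5.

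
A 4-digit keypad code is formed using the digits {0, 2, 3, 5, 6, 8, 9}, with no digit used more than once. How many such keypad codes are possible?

With no repetition, fill the 4 digits in order: 7 choices, then 6, down to 4.
That product is 7 × 6 × 5 × 4 = 840.

840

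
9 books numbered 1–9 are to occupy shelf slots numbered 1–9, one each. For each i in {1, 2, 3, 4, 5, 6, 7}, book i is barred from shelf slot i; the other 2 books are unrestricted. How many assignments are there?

Let Aᵢ (for 1 ≤ i ≤ 7) be the placements that put book i in its forbidden shelf slot. Any j of these fix j positions, leaving (9−j)! ways to fill the rest, and there are C(7,j) ways to pick which j.
By inclusion–exclusion, the number of valid placements is Σ_{j=0}^{7} (−1)^j C(7,j)·(9−j)!.
Computing: 362880 − 282240 + 105840 − 25200 + 4200 − 504 + 42 − 2 = 165016.

165016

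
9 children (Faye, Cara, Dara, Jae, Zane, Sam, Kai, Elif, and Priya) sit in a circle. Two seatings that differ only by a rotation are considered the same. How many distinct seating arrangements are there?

Fix one person's seat to break rotational symmetry; the remaining 8 people can be arranged in (8)! = 40320 ways.

40320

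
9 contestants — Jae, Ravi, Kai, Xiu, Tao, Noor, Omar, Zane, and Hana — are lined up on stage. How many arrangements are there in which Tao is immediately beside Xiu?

80640

Place the 7 others and the Tao-Xiu pair as 8 objects in a line; the pair has 2 internal arrangements.
That gives 2 × 8! = 2 × 40320 = 80640.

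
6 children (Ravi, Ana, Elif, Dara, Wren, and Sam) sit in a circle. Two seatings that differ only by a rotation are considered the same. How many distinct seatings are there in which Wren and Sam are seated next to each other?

Glue Wren and Sam into a block (2 internal orders). Seating 5 units around a circle gives (4)! arrangements.
So 2 × (4)! = 2 × 24 = 48.

48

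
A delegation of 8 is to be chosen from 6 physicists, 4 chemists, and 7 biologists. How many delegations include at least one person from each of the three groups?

22813

Total 8-person selections from all 17: C(17,8) = 24310.
Subtract selections that omit an entire group: no physicists → C(11,8) = 165; no chemists → C(13,8) = 1287; no biologists → C(10,8) = 45.
Add back selections omitting two groups (i.e. drawn from a single group): C(6,8) + C(4,8) + C(7,8) = 0.
By inclusion–exclusion: 24310 − 1497 + 0 = 22813.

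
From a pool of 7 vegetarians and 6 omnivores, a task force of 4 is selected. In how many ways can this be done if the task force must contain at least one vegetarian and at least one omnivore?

With no constraint there are C(13,4) = 715 possible selections.
Selections missing a whole group: no vegetarians → C(6,4) = 15; no omnivores → C(7,4) = 35.
Both groups omitted at once is impossible, so 715 − 50 = 665.

665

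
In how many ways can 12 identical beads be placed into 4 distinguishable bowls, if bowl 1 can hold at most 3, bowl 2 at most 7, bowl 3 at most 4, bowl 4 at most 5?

By stars and bars, unrestricted non-negative solutions to x_1+…+x_4 = 12 number C(12+3,3) = 455.
Subtract solutions that violate a single cap (substitute x_i' = x_i − (cap_i+1)): x_1 ≥ 4 gives C(11,3) = 165; x_2 ≥ 8 gives C(7,3) = 35; x_3 ≥ 5 gives C(10,3) = 120; x_4 ≥ 6 gives C(9,3) = 84. Together 404.
Add back pairs where two caps are both exceeded: 1 + 20 + 10 + 0 + 0 + 4 = 35.
By inclusion–exclusion the count is 455 − 404 + 35 = 86.

86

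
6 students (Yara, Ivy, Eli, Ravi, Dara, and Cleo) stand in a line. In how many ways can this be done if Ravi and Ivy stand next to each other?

240

Place the 4 others and the Ravi-Ivy pair as 5 objects in a line; the pair has 2 internal arrangements.
So the count is 2·(5)! = 240.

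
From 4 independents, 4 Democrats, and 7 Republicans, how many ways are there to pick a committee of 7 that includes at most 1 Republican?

204

Split by how many Republicans are chosen (0 through 1).
Sum: C(7,0)·C(8,7) + C(7,1)·C(8,6) = 8 + 196 = 204.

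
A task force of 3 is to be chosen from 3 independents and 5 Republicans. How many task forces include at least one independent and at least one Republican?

45

Unrestricted: C(8,3) = 56 ways to pick any 3 of the 8.
Subtract selections that omit an entire group: no independents → C(5,3) = 10; no Republicans → C(3,3) = 1.
Both groups omitted at once is impossible, so 56 − 11 = 45.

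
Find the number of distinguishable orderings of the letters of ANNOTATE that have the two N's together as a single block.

1260

Treat the 2 copies of N as a single block. The multiset to arrange is then {NN, A, A, E, O, T, T}, 7 items in all.
That gives (7)!/(2!·2!) = 1260 arrangements.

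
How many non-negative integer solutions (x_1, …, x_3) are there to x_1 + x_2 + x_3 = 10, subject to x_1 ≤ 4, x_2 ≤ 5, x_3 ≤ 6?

Ignoring the caps, the number of non-negative solutions to x_1+…+x_3 = 10 is C(12,2) = 66.
Subtract solutions that violate a single cap (substitute x_i' = x_i − (cap_i+1)): x_1 ≥ 5 gives C(7,2) = 21; x_2 ≥ 6 gives C(6,2) = 15; x_3 ≥ 7 gives C(5,2) = 10. Together 46.
No two caps can be exceeded simultaneously, so the pair terms are all 0.
By inclusion–exclusion the count is 66 − 46 + 0 = 20.

20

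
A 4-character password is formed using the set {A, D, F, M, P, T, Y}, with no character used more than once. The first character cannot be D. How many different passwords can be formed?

720

The first character has 7−1 = 6 choices (anything except D).
The remaining 3 characters are filled from the other 6 symbols without repetition: 6 × 5 × 4 = 120.
Total: 6 × 120 = 720.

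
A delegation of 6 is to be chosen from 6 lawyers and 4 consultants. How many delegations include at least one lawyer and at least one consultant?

209

Unrestricted: C(10,6) = 210 ways to pick any 6 of the 10.
Selections missing a whole group: no lawyers → C(4,6) = 0; no consultants → C(6,6) = 1.
Both groups omitted at once is impossible, so 210 − 1 = 209.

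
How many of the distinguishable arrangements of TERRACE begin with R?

With the first slot taken by R, it remains to arrange the other 6 letters (TERACE).
Those 6 letters have E appearing twice, giving (6)!/(2!) = 360.

360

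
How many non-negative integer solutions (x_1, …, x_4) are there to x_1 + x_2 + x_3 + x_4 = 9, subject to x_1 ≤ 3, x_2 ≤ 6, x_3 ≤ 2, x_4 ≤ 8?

Without the upper bounds there are C(12,3) = 220 ways to split 9 among 4 variables.
Subtract solutions that violate a single cap (substitute x_i' = x_i − (cap_i+1)): x_1 ≥ 4 gives C(8,3) = 56; x_2 ≥ 7 gives C(5,3) = 10; x_3 ≥ 3 gives C(9,3) = 84; x_4 ≥ 9 gives C(3,3) = 1. Together 151.
Add back pairs where two caps are both exceeded: 0 + 10 + 0 + 0 + 0 + 0 = 10.
By inclusion–exclusion the count is 220 − 151 + 10 = 79.

79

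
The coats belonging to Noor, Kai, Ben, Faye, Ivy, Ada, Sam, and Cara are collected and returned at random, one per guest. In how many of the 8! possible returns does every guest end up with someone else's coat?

14833

Count assignments avoiding every fixed point. For any j of the 8 guests fixed to their own coat, the other 8−j can be arranged in (8−j)! ways.
By inclusion–exclusion this is Σ_{j=0}^{8} (−1)^j C(8,j)·(8−j)!.
Computing: 40320 − 40320 + 20160 − 6720 + 1680 − 336 + 56 − 8 + 1 = 14833.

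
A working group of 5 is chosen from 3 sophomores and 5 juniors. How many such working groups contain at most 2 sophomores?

46

Split by how many sophomores are chosen (0 through 2).
Sum: C(3,0)·C(5,5) + C(3,1)·C(5,4) + C(3,2)·C(5,3) = 1 + 15 + 30 = 46.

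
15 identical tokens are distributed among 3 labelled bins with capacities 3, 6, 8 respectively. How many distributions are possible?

6

Without the upper bounds there are C(17,2) = 136 ways to split 15 among 3 bins.
Subtract solutions that violate a single cap (substitute x_i' = x_i − (cap_i+1)): x_1 ≥ 4 gives C(13,2) = 78; x_2 ≥ 7 gives C(10,2) = 45; x_3 ≥ 9 gives C(8,2) = 28. Together 151.
Add back pairs where two caps are both exceeded: 15 + 6 + 0 = 21.
By inclusion–exclusion the count is 136 − 151 + 21 = 6.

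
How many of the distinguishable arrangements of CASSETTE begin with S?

With the first slot taken by S, it remains to arrange the other 7 letters (CASETTE).
Those 7 letters have E appearing twice and T appearing twice, giving (7)!/(2!·2!) = 1260.

1260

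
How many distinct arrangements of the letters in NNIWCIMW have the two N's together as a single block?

Treat the 2 copies of N as a single block. The multiset to arrange is then {NN, C, I, I, M, W, W}, 7 items in all.
That gives (7)!/(2!·2!) = 1260 arrangements.

1260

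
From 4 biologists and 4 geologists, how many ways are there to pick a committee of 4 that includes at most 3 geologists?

69

Split by how many geologists are chosen (0 through 3).
Sum: C(4,0)·C(4,4) + C(4,1)·C(4,3) + C(4,2)·C(4,2) + C(4,3)·C(4,1) = 1 + 16 + 36 + 16 = 69.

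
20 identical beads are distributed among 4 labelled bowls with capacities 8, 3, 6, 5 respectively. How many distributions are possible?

Ignoring the caps, the number of non-negative solutions to x_1+…+x_4 = 20 is C(23,3) = 1771.
Subtract solutions that violate a single cap (substitute x_i' = x_i − (cap_i+1)): x_1 ≥ 9 gives C(14,3) = 364; x_2 ≥ 4 gives C(19,3) = 969; x_3 ≥ 7 gives C(16,3) = 560; x_4 ≥ 6 gives C(17,3) = 680. Together 2573.
Add back pairs where two caps are both exceeded: 120 + 35 + 56 + 220 + 286 + 120 = 837.
Subtract triples: 1 + 4 + 0 + 20 = 25.
By inclusion–exclusion the count is 1771 − 2573 + 837 − 25 = 10.

10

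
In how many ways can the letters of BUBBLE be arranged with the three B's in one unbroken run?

Treat the 3 copies of B as a single block. The multiset to arrange is then {BBB, E, L, U}, 4 items in all.
All 4 items are distinct, so there are (4)! = 24 arrangements.

24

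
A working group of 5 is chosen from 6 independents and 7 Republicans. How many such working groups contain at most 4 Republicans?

Split by how many Republicans are chosen (0 through 4).
Sum: C(7,0)·C(6,5) + C(7,1)·C(6,4) + C(7,2)·C(6,3) + C(7,3)·C(6,2) + C(7,4)·C(6,1) = 6 + 105 + 420 + 525 + 210 = 1266.

1266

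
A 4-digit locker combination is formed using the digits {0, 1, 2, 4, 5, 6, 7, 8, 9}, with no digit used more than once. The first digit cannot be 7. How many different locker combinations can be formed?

2688

The first digit has 9−1 = 8 choices (anything except 7).
The remaining 3 digits are filled from the other 8 symbols without repetition: 8 × 7 × 6 = 336.
Total: 8 × 336 = 2688.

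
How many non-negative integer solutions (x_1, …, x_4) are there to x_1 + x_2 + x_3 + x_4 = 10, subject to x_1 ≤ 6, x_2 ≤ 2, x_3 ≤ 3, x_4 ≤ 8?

Ignoring the caps, the number of non-negative solutions to x_1+…+x_4 = 10 is C(13,3) = 286.
Subtract solutions that violate a single cap (substitute x_i' = x_i − (cap_i+1)): x_1 ≥ 7 gives C(6,3) = 20; x_2 ≥ 3 gives C(10,3) = 120; x_3 ≥ 4 gives C(9,3) = 84; x_4 ≥ 9 gives C(4,3) = 4. Together 228.
Add back pairs where two caps are both exceeded: 1 + 0 + 0 + 20 + 0 + 0 = 21.
By inclusion–exclusion the count is 286 − 228 + 21 = 79.

79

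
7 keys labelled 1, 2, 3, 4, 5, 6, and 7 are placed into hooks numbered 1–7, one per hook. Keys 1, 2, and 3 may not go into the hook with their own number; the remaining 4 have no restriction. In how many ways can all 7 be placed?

3216

Let Aᵢ (for i ∈ {1, 2, 3}) be the placements that put key i in its forbidden hook. Any j of these fix j positions, leaving (7−j)! ways to fill the rest, and there are C(3,j) ways to pick which j.
By inclusion–exclusion, the number of valid placements is Σ_{j=0}^{3} (−1)^j C(3,j)·(7−j)!.
Computing: 5040 − 2160 + 360 − 24 = 3216.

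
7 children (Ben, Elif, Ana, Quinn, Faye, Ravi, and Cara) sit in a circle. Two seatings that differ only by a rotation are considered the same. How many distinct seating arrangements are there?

Around a circle, 7 distinct people have 7!/7 = (6)! = 720 rotationally distinct seatings.

720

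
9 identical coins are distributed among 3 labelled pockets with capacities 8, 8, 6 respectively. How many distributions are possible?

By stars and bars, unrestricted non-negative solutions to x_1+…+x_3 = 9 number C(9+2,2) = 55.
Subtract solutions that violate a single cap (substitute x_i' = x_i − (cap_i+1)): x_1 ≥ 9 gives C(2,2) = 1; x_2 ≥ 9 gives C(2,2) = 1; x_3 ≥ 7 gives C(4,2) = 6. Together 8.
No two caps can be exceeded simultaneously, so the pair terms are all 0.
By inclusion–exclusion the count is 55 − 8 + 0 = 47.

47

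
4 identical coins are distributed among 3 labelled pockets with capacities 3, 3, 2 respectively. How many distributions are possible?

Ignoring the caps, the number of non-negative solutions to x_1+…+x_3 = 4 is C(6,2) = 15.
Subtract solutions that violate a single cap (substitute x_i' = x_i − (cap_i+1)): x_1 ≥ 4 gives C(2,2) = 1; x_2 ≥ 4 gives C(2,2) = 1; x_3 ≥ 3 gives C(3,2) = 3. Together 5.
No two caps can be exceeded simultaneously, so the pair terms are all 0.
By inclusion–exclusion the count is 15 − 5 + 0 = 10.

10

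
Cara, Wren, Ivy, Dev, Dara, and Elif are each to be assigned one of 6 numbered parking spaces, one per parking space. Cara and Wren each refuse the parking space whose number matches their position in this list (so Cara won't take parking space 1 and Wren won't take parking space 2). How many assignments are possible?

504

Let Aᵢ (for i ∈ {1, 2}) be the placements that put person i in their forbidden parking space. Any j of these fix j positions, leaving (6−j)! ways to fill the rest, and there are C(2,j) ways to pick which j.
By inclusion–exclusion, the number of valid placements is Σ_{j=0}^{2} (−1)^j C(2,j)·(6−j)!.
Computing: 720 − 240 + 24 = 504.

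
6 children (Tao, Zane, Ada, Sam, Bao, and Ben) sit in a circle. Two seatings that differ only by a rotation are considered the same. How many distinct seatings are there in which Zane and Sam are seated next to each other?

48

Glue Zane and Sam into a block (2 internal orders). Seating 5 units around a circle gives (4)! arrangements.
So 2 × (4)! = 2 × 24 = 48.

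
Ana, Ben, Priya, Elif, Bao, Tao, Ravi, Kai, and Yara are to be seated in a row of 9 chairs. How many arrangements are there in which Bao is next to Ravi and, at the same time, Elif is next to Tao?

20160

Treat {Bao,Ravi} as one block (2 orders) and {Elif,Tao} as another (2 orders).
That leaves 7 units to arrange: 2 × 2 × 7! = 4 × 5040 = 20160.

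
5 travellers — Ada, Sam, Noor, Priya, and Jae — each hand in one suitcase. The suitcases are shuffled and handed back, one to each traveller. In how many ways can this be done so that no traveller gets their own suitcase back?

Count assignments avoiding every fixed point. For any j of the 5 travellers fixed to their own suitcase, the other 5−j can be arranged in (5−j)! ways.
By inclusion–exclusion this is Σ_{j=0}^{5} (−1)^j C(5,j)·(5−j)!.
Computing: 120 − 120 + 60 − 20 + 5 − 1 = 44.

44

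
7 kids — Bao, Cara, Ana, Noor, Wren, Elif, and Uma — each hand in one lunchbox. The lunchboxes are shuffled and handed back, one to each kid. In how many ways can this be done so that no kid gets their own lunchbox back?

1854

This is the derangement count D_7: permutations of 7 items with no fixed point.
By inclusion–exclusion this is Σ_{j=0}^{7} (−1)^j C(7,j)·(7−j)!.
Computing: 5040 − 5040 + 2520 − 840 + 210 − 42 + 7 − 1 = 1854.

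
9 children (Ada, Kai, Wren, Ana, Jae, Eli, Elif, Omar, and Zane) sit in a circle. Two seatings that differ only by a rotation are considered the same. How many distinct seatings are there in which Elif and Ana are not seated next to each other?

All circular seatings of 9 people number (8)! = 40320.
Those with Elif next to Ana: fuse the pair into one unit and seat 8 units around a circle — 2·(7)! = 10080.
Subtracting, 40320 − 10080 = 30240.

30240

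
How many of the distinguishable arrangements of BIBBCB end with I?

5

With the last slot taken by I, it remains to arrange the other 5 letters (BBBCB).
Those 5 letters have B appearing 4 times, giving (5)!/(4!) = 5.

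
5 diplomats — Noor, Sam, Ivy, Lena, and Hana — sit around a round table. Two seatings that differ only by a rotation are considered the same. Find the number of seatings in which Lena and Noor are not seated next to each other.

12

Without the restriction there are (4)! = 24 seatings.
Seatings with Lena beside Noor: treat them as a block with 2 internal orders, giving 2 × (3)! = 12.
Subtracting, 24 − 12 = 12.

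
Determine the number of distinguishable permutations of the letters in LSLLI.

The 5 letters of LSLLI have repeats: L appearing 3 times.
The number of distinct arrangements is 5!/(3!) = 120/6 = 20.

20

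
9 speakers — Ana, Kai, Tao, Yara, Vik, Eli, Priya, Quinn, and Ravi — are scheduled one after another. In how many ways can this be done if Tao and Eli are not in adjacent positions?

There are 9! = 362880 arrangements in all. If Tao and Eli are adjacent, merging them into one block gives 2·(8)! = 80640 arrangements.
Complementary counting: 362880 − 80640 = 282240.

282240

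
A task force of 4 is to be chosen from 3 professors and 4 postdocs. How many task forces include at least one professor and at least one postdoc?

34

With no constraint there are C(7,4) = 35 possible selections.
Subtract selections that omit an entire group: no professors → C(4,4) = 1; no postdocs → C(3,4) = 0.
Both groups omitted at once is impossible, so 35 − 1 = 34.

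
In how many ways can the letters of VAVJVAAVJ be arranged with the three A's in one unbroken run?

105

Treat the 3 copies of A as a single block. The multiset to arrange is then {AAA, J, J, V, V, V, V}, 7 items in all.
That gives (7)!/(4!·2!) = 105 arrangements.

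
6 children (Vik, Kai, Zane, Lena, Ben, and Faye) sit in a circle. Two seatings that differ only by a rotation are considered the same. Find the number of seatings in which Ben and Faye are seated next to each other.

48

Glue Ben and Faye into a block (2 internal orders). Seating 5 units around a circle gives (4)! arrangements.
So 2 × (4)! = 2 × 24 = 48.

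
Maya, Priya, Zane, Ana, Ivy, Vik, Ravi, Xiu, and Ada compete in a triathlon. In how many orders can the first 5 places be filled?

15120

This is an ordered selection of 5 from 9: P(9,5).
That gives 9 × 8 × 7 × 6 × 5 = 15120.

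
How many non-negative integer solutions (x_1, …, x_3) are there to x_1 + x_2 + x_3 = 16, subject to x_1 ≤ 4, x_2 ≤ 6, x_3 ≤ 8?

6

By stars and bars, unrestricted non-negative solutions to x_1+…+x_3 = 16 number C(16+2,2) = 153.
Subtract solutions that violate a single cap (substitute x_i' = x_i − (cap_i+1)): x_1 ≥ 5 gives C(13,2) = 78; x_2 ≥ 7 gives C(11,2) = 55; x_3 ≥ 9 gives C(9,2) = 36. Together 169.
Add back pairs where two caps are both exceeded: 15 + 6 + 1 = 22.
By inclusion–exclusion the count is 153 − 169 + 22 = 6.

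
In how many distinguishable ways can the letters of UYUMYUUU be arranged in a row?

168

UYUMYUUU has 8 letters with U appearing 5 times and Y appearing twice.
Dividing 8! = 40320 by 5!·2! = 240 for the repeated letters gives 168.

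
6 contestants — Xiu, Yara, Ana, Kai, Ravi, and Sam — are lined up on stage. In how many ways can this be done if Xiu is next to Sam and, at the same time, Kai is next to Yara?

Treat {Xiu,Sam} as one block (2 orders) and {Kai,Yara} as another (2 orders).
That leaves 4 units to arrange: 2 × 2 × 4! = 4 × 24 = 96.

96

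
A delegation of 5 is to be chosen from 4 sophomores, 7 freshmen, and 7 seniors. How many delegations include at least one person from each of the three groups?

Unrestricted: C(18,5) = 8568 ways to pick any 5 of the 18.
Subtract selections that omit an entire group: no sophomores → C(14,5) = 2002; no freshmen → C(11,5) = 462; no seniors → C(11,5) = 462.
Add back selections omitting two groups (i.e. drawn from a single group): C(4,5) + C(7,5) + C(7,5) = 42.
By inclusion–exclusion: 8568 − 2926 + 42 = 5684.

5684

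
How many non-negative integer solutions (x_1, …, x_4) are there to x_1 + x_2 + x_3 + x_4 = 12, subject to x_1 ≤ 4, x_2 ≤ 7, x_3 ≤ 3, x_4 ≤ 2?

30

Without the upper bounds there are C(15,3) = 455 ways to split 12 among 4 variables.
Subtract solutions that violate a single cap (substitute x_i' = x_i − (cap_i+1)): x_1 ≥ 5 gives C(10,3) = 120; x_2 ≥ 8 gives C(7,3) = 35; x_3 ≥ 4 gives C(11,3) = 165; x_4 ≥ 3 gives C(12,3) = 220. Together 540.
Add back pairs where two caps are both exceeded: 0 + 20 + 35 + 1 + 4 + 56 = 116.
Subtract triples: 0 + 0 + 1 + 0 = 1.
By inclusion–exclusion the count is 455 − 540 + 116 − 1 = 30.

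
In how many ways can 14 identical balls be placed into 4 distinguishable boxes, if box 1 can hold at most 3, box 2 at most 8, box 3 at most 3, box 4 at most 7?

By stars and bars, unrestricted non-negative solutions to x_1+…+x_4 = 14 number C(14+3,3) = 680.
Subtract solutions that violate a single cap (substitute x_i' = x_i − (cap_i+1)): x_1 ≥ 4 gives C(13,3) = 286; x_2 ≥ 9 gives C(8,3) = 56; x_3 ≥ 4 gives C(13,3) = 286; x_4 ≥ 8 gives C(9,3) = 84. Together 712.
Add back pairs where two caps are both exceeded: 4 + 84 + 10 + 4 + 0 + 10 = 112.
By inclusion–exclusion the count is 680 − 712 + 112 = 80.

80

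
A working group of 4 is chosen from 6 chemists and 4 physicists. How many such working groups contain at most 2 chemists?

Split by how many chemists are chosen (0 through 2).
Sum: C(6,0)·C(4,4) + C(6,1)·C(4,3) + C(6,2)·C(4,2) = 1 + 24 + 90 = 115.

115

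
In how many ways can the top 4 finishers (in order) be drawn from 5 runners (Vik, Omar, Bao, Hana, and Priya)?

This is an ordered selection of 4 from 5: P(5,4).
That gives 5 × 4 × 3 × 2 = 120.

120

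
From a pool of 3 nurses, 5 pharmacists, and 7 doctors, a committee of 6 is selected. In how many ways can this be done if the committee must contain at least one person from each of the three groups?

3850

Total 6-person selections from all 15: C(15,6) = 5005.
Subtract selections that omit an entire group: no nurses → C(12,6) = 924; no pharmacists → C(10,6) = 210; no doctors → C(8,6) = 28.
Add back selections omitting two groups (i.e. drawn from a single group): C(3,6) + C(5,6) + C(7,6) = 7.
By inclusion–exclusion: 5005 − 1162 + 7 = 3850.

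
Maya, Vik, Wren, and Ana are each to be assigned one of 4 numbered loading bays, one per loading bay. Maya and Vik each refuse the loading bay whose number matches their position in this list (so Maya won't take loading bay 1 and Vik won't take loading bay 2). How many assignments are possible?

Let Aᵢ (for i ∈ {1, 2}) be the placements that put person i in their forbidden loading bay. Any j of these fix j positions, leaving (4−j)! ways to fill the rest, and there are C(2,j) ways to pick which j.
By inclusion–exclusion, the number of valid placements is Σ_{j=0}^{2} (−1)^j C(2,j)·(4−j)!.
Computing: 24 − 12 + 2 = 14.

14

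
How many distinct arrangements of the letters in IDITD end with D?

12

With the last slot taken by D, it remains to arrange the other 4 letters (IITD).
Those 4 letters have I appearing twice, giving (4)!/(2!) = 12.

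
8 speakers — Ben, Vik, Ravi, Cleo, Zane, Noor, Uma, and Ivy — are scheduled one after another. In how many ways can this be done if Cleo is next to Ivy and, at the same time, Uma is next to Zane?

2880

Treat {Cleo,Ivy} as one block (2 orders) and {Uma,Zane} as another (2 orders).
That leaves 6 units to arrange: 2 × 2 × 6! = 4 × 720 = 2880.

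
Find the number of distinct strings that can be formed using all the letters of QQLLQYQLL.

630

The 9 letters of QQLLQYQLL have repeats: L appearing 4 times and Q appearing 4 times.
The number of distinct arrangements is 9!/(4!·4!) = 362880/576 = 630.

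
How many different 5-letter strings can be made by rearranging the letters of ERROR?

Letter multiplicities in ERROR: E×1, O×1, R×3.
So there are 5! / (3!) = 20 distinguishable arrangements.

20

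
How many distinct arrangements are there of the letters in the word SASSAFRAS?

SASSAFRAS has 9 letters with A appearing 3 times and S appearing 4 times.
Dividing 9! = 362880 by 4!·3! = 144 for the repeated letters gives 2520.

2520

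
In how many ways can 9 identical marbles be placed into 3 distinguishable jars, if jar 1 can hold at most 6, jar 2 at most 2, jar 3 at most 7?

Without the upper bounds there are C(11,2) = 55 ways to split 9 among 3 jars.
Subtract solutions that violate a single cap (substitute x_i' = x_i − (cap_i+1)): x_1 ≥ 7 gives C(4,2) = 6; x_2 ≥ 3 gives C(8,2) = 28; x_3 ≥ 8 gives C(3,2) = 3. Together 37.
No two caps can be exceeded simultaneously, so the pair terms are all 0.
By inclusion–exclusion the count is 55 − 37 + 0 = 18.

18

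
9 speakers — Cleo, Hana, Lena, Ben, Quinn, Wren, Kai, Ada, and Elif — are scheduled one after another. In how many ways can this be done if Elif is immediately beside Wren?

80640

Treat {Elif, Wren} as a single unit. There are 8 units to order, and the pair itself can be ordered 2 ways.
So the count is 2·(8)! = 80640.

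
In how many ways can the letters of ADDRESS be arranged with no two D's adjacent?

900

There are 7!/(2!·2!) = 1260 arrangements of ADDRESS in total.
Arrangements with the D's together: treat DD as one letter, giving (6)!/(2!) = 360.
Subtracting, 1260 − 360 = 900 arrangements keep the D's apart.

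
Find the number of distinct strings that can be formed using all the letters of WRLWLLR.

WRLWLLR has 7 letters with L appearing 3 times, R appearing twice, and W appearing twice.
The number of distinct arrangements is 7!/(3!·2!·2!) = 5040/24 = 210.

210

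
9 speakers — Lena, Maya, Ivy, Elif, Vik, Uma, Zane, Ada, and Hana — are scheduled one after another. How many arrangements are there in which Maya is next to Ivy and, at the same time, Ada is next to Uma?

Treat {Maya,Ivy} as one block (2 orders) and {Ada,Uma} as another (2 orders).
That leaves 7 units to arrange: 2 × 2 × 7! = 4 × 5040 = 20160.

20160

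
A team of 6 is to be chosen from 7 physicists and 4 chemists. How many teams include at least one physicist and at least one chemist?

455

Total 6-person selections from all 11: C(11,6) = 462.
Selections missing a whole group: no physicists → C(4,6) = 0; no chemists → C(7,6) = 7.
Both groups omitted at once is impossible, so 462 − 7 = 455.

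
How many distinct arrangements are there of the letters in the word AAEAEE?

20

Letter multiplicities in AAEAEE: A×3, E×3.
So there are 6! / (3!·3!) = 20 distinguishable arrangements.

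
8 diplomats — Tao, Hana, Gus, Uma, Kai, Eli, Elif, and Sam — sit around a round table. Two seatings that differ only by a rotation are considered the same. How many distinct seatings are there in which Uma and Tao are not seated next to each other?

3600

All circular seatings of 8 people number (7)! = 5040.
Seatings with Uma beside Tao: treat them as a block with 2 internal orders, giving 2 × (6)! = 1440.
Subtracting, 5040 − 1440 = 3600.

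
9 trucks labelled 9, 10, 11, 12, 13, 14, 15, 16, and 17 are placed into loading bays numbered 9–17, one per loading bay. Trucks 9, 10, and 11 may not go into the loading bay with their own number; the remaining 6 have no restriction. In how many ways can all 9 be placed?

Let Aᵢ (for i ∈ {9, 10, 11}) be the placements that put truck i in its forbidden loading bay. Any j of these fix j positions, leaving (9−j)! ways to fill the rest, and there are C(3,j) ways to pick which j.
By inclusion–exclusion, the number of valid placements is Σ_{j=0}^{3} (−1)^j C(3,j)·(9−j)!.
Computing: 362880 − 120960 + 15120 − 720 = 256320.

256320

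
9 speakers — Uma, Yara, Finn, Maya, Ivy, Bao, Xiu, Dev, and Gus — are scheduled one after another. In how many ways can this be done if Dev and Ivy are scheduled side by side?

80640

Treat {Dev, Ivy} as a single unit. There are 8 units to order, and the pair itself can be ordered 2 ways.
So the count is 2·(8)! = 80640.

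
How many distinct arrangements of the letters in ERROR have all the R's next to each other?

Treat the 3 copies of R as a single block. The multiset to arrange is then {RRR, E, O}, 3 items in all.
All 3 items are distinct, so there are (3)! = 6 arrangements.

6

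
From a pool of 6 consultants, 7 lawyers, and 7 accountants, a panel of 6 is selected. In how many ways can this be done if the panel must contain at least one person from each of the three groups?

32340

Total 6-person selections from all 20: C(20,6) = 38760.
Selections missing a whole group: no consultants → C(14,6) = 3003; no lawyers → C(13,6) = 1716; no accountants → C(13,6) = 1716.
Add back selections omitting two groups (i.e. drawn from a single group): C(6,6) + C(7,6) + C(7,6) = 15.
By inclusion–exclusion: 38760 − 6435 + 15 = 32340.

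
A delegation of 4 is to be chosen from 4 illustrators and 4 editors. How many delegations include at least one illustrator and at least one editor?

Total 4-person selections from all 8: C(8,4) = 70.
Selections missing a whole group: no illustrators → C(4,4) = 1; no editors → C(4,4) = 1.
Both groups omitted at once is impossible, so 70 − 2 = 68.

68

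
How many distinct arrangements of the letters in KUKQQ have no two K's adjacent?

18

There are 5!/(2!·2!) = 30 arrangements of KUKQQ in total.
Arrangements with the K's together: treat KK as one letter, giving (4)!/(2!) = 12.
Subtracting, 30 − 12 = 18 arrangements keep the K's apart.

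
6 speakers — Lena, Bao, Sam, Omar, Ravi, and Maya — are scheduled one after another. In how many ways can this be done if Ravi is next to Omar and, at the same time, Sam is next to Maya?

Treat {Ravi,Omar} as one block (2 orders) and {Sam,Maya} as another (2 orders).
That leaves 4 units to arrange: 2 × 2 × 4! = 4 × 24 = 96.

96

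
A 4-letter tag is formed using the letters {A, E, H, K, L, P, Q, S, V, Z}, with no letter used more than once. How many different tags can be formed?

This is a permutation of 4 out of 10: P(10,4) = 10!/6!.
That product is 10 × 9 × 8 × 7 = 5040.

5040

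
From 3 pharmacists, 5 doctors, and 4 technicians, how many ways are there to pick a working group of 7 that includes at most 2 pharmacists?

Split by how many pharmacists are chosen (0 through 2).
Sum: C(3,0)·C(9,7) + C(3,1)·C(9,6) + C(3,2)·C(9,5) = 36 + 252 + 378 = 666.

666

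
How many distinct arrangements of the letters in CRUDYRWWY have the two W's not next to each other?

35280

Total arrangements of CRUDYRWWY: 9!/(2!·2!·2!) = 45360.
If the two W's are adjacent, glue them into one block, leaving 8 items to arrange: (8)!/(2!·2!) = 10080 ways.
Subtracting, 45360 − 10080 = 35280 arrangements keep the W's apart.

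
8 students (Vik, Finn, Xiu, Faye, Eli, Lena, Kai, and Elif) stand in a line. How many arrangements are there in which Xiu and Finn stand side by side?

10080

Treat {Xiu, Finn} as a single unit. There are 7 units to order, and the pair itself can be ordered 2 ways.
That gives 2 × 7! = 2 × 5040 = 10080.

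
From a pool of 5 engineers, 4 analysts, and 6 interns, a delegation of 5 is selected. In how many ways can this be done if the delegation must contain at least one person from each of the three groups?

Total 5-person selections from all 15: C(15,5) = 3003.
Subtract selections that omit an entire group: no engineers → C(10,5) = 252; no analysts → C(11,5) = 462; no interns → C(9,5) = 126.
Add back selections omitting two groups (i.e. drawn from a single group): C(5,5) + C(4,5) + C(6,5) = 7.
By inclusion–exclusion: 3003 − 840 + 7 = 2170.

2170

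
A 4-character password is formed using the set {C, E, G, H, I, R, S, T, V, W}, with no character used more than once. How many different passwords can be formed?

Choose and order 4 of the 10 symbols: the first character has 10 options, the next 9, then 8, 7.
10 × 9 × 8 × 7 = 5040.

5040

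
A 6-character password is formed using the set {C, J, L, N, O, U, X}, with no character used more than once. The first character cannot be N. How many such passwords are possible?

The first character has 7−1 = 6 choices (anything except N).
The remaining 5 characters are filled from the other 6 symbols without repetition: 6 × 5 × 4 × 3 × 2 = 720.
Total: 6 × 720 = 4320.

4320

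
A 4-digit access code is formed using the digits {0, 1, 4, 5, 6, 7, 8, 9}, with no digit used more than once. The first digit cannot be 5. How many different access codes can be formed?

1470

The first digit has 8−1 = 7 choices (anything except 5).
The remaining 3 digits are filled from the other 7 symbols without repetition: 7 × 6 × 5 = 210.
Total: 7 × 210 = 1470.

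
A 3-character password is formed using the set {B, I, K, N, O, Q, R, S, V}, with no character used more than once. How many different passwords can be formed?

504

This is a permutation of 3 out of 9: P(9,3) = 9!/6!.
That product is 9 × 8 × 7 = 504.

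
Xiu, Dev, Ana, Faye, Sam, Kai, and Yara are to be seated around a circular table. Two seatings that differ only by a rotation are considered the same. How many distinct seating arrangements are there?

720

Fix one person's seat to break rotational symmetry; the remaining 6 people can be arranged in (6)! = 720 ways.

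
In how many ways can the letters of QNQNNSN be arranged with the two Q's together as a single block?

Treat the 2 copies of Q as a single block. The multiset to arrange is then {QQ, N, N, N, N, S}, 6 items in all.
That gives (6)!/(4!) = 30 arrangements.

30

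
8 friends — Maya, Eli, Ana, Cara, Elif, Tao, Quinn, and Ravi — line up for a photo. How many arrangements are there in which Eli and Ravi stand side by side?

10080

Glue Eli and Ravi into one block (2 internal orders), leaving 7 units to arrange in a row.
That gives 2 × 7! = 2 × 5040 = 10080.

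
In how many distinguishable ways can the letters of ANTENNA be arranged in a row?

Letter multiplicities in ANTENNA: A×2, E×1, N×3, T×1.
The number of distinct arrangements is 7!/(3!·2!) = 5040/12 = 420.

420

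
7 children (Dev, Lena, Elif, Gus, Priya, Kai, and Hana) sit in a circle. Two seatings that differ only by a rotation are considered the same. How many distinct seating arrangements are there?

720

Around a circle, 7 distinct people have 7!/7 = (6)! = 720 rotationally distinct seatings.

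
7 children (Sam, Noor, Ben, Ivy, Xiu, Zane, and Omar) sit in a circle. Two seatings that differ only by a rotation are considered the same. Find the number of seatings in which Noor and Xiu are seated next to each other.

Treat {Noor, Xiu} as one unit (2 internal orders) and seat the resulting 6 units around the table: (5)! circular arrangements.
So 2 × (5)! = 2 × 120 = 240.

240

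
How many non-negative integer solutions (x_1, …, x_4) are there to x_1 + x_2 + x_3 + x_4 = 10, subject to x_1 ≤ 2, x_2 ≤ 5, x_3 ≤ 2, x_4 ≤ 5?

Ignoring the caps, the number of non-negative solutions to x_1+…+x_4 = 10 is C(13,3) = 286.
Subtract solutions that violate a single cap (substitute x_i' = x_i − (cap_i+1)): x_1 ≥ 3 gives C(10,3) = 120; x_2 ≥ 6 gives C(7,3) = 35; x_3 ≥ 3 gives C(10,3) = 120; x_4 ≥ 6 gives C(7,3) = 35. Together 310.
Add back pairs where two caps are both exceeded: 4 + 35 + 4 + 4 + 0 + 4 = 51.
By inclusion–exclusion the count is 286 − 310 + 51 = 27.

27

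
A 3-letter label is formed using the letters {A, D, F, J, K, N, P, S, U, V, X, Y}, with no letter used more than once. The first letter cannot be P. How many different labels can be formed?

The first letter has 12−1 = 11 choices (anything except P).
The remaining 2 letters are filled from the other 11 symbols without repetition: 11 × 10 = 110.
Total: 11 × 110 = 1210.

1210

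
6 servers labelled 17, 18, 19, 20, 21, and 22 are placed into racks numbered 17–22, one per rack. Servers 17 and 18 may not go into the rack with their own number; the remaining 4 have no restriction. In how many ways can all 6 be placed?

Let Aᵢ (for i ∈ {17, 18}) be the placements that put server i in its forbidden rack. Any j of these fix j positions, leaving (6−j)! ways to fill the rest, and there are C(2,j) ways to pick which j.
By inclusion–exclusion, the number of valid placements is Σ_{j=0}^{2} (−1)^j C(2,j)·(6−j)!.
Computing: 720 − 240 + 24 = 504.

504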